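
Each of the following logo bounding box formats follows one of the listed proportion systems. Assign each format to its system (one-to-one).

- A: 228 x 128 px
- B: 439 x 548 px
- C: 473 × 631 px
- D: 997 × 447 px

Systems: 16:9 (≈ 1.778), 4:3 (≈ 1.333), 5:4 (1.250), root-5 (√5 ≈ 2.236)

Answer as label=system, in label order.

Ratios: A ≈ 1.781; B ≈ 1.248; C ≈ 1.334; D ≈ 2.230.
Targets: 16:9 ≈ 1.778; 4:3 ≈ 1.333; 5:4 ≈ 1.250; root-5 ≈ 2.236.

A=16:9, B=5:4, C=4:3, D=root-5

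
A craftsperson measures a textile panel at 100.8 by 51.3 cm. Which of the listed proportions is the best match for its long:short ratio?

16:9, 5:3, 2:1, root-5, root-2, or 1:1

2:1

Ratio = 100.8 / 51.3 ≈ 1.965.
Distances: 16:9 1.778 (Δ 0.187); 5:3 1.667 (Δ 0.298); 2:1 2.000 (Δ 0.035); root-5 2.236 (Δ 0.271); root-2 1.414 (Δ 0.551); 1:1 1.000 (Δ 0.965).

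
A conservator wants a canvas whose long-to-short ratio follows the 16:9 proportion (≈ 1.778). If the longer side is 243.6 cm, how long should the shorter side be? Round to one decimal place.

137.0 cm

16:9 ≈ 1.77778.
Shorter side = 243.6 ÷ 1.77778 ≈ 137.025 → 137.0 cm.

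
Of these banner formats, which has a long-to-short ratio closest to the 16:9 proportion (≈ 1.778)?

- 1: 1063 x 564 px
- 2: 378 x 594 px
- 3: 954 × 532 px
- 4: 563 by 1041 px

Target 16:9 ≈ 1.778.
1: 1.885 (Δ0.107)  2: 1.571 (Δ0.207)  3: 1.793 (Δ0.015)  4: 1.849 (Δ0.071)

3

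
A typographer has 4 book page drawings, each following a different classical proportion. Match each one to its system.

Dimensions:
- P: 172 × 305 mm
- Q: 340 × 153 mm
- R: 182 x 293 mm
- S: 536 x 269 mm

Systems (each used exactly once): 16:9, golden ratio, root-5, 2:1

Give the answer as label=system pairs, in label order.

Ratios: P ≈ 1.773; Q ≈ 2.222; R ≈ 1.610; S ≈ 1.993.
Targets: 16:9 ≈ 1.778; golden ratio ≈ 1.618; root-5 ≈ 2.236; 2:1 ≈ 2.000.

P=16:9, Q=root-5, R=golden ratio, S=2:1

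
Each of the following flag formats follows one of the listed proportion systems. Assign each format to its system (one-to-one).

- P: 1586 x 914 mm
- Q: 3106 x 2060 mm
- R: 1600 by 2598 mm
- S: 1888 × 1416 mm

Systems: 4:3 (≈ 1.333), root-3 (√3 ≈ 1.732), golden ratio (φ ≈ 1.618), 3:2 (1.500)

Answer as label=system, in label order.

Ratios: P ≈ 1.735; Q ≈ 1.508; R ≈ 1.624; S ≈ 1.333.
Targets: 4:3 ≈ 1.333; root-3 ≈ 1.732; golden ratio ≈ 1.618; 3:2 ≈ 1.500.

P=root-3, Q=3:2, R=golden ratio, S=4:3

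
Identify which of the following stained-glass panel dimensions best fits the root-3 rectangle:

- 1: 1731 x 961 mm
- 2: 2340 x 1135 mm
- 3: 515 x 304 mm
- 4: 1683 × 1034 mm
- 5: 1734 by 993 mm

5

Target root-3 ≈ 1.732.
1: 1.801 (Δ0.069)  2: 2.062 (Δ0.330)  3: 1.694 (Δ0.038)  4: 1.628 (Δ0.104)  5: 1.746 (Δ0.014)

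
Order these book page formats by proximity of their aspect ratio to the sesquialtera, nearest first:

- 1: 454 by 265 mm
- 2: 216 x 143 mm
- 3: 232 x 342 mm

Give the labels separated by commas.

1: 454/265 ≈ 1.713 → |1.713 − 1.500| = 0.213
2: 216/143 ≈ 1.510 → |1.510 − 1.500| = 0.010
3: 342/232 ≈ 1.474 → |1.474 − 1.500| = 0.026

2, 3, 1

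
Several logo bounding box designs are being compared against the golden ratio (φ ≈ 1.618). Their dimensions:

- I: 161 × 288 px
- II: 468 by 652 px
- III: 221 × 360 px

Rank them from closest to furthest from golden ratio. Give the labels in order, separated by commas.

III, I, II

Ratios: I = 288 / 161 ≈ 1.789; II = 652 / 468 ≈ 1.393; III = 360 / 221 ≈ 1.629.
|Δ from 1.618|: I 0.171; II 0.225; III 0.011.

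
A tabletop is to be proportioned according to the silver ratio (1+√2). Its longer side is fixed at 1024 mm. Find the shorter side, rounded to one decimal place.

silver ratio ≈ 2.41421.
Shorter side = 1024 ÷ 2.41421 ≈ 424.155 → 424.2 mm.

424.2 mm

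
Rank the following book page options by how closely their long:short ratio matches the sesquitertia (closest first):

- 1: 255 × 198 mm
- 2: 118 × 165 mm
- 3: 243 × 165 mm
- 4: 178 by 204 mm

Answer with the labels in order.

Ratios: 1 = 255 / 198 ≈ 1.288; 2 = 165 / 118 ≈ 1.398; 3 = 243 / 165 ≈ 1.473; 4 = 204 / 178 ≈ 1.146.
|Δ from 1.333|: 1 0.045; 2 0.065; 3 0.140; 4 0.187.

1, 2, 3, 4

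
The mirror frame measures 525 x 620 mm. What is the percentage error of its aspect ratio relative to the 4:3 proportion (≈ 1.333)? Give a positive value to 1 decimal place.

11.4%

Ratio = 620 / 525 ≈ 1.1810.
Ideal 4:3 ≈ 1.3333. |1.1810 − 1.3333| / 1.3333 ≈ 11.42% → 11.4%.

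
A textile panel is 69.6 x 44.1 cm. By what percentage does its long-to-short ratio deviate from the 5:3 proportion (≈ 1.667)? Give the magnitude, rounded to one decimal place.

Ratio = 69.6 / 44.1 ≈ 1.5782.
Ideal 5:3 ≈ 1.6667. |1.5782 − 1.6667| / 1.6667 ≈ 5.31% → 5.3%.

5.3%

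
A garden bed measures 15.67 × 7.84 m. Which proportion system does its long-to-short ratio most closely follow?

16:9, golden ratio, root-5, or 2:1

2:1

Ratio = 15.67 / 7.84 ≈ 1.999.
Distances: 16:9 1.778 (Δ 0.221); golden ratio 1.618 (Δ 0.381); root-5 2.236 (Δ 0.237); 2:1 2.000 (Δ 0.001).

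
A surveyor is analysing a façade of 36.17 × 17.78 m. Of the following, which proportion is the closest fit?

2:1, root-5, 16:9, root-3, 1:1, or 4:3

2:1

36.17/17.78 ≈ 2.034. Nearest candidates are 2:1 (2.000, off by 0.034) and root-5 (2.236, off by 0.202).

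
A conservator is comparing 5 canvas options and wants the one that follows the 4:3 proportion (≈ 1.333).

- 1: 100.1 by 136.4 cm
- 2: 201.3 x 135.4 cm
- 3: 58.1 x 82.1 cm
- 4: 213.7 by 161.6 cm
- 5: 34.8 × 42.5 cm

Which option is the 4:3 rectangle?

Target 4:3 ≈ 1.333.
1: 1.363 (Δ0.030)  2: 1.487 (Δ0.154)  3: 1.413 (Δ0.080)  4: 1.322 (Δ0.011)  5: 1.221 (Δ0.112)

4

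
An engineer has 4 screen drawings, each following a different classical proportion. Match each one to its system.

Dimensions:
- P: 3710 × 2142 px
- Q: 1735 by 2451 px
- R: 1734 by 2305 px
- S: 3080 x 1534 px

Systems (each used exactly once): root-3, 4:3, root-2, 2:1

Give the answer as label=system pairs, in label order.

P=root-3, Q=root-2, R=4:3, S=2:1

P = 3710/2142 ≈ 1.732 → root-3 (1.732)
Q = 2451/1735 ≈ 1.413 → root-2 (1.414)
R = 2305/1734 ≈ 1.329 → 4:3 (1.333)
S = 3080/1534 ≈ 2.008 → 2:1 (2.000)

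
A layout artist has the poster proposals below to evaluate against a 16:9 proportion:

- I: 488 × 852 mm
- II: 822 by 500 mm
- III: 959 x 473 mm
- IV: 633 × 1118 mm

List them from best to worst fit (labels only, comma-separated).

IV, I, II, III

I: 852/488 ≈ 1.746 → |1.746 − 1.778| = 0.032
II: 822/500 ≈ 1.644 → |1.644 − 1.778| = 0.134
III: 959/473 ≈ 2.027 → |2.027 − 1.778| = 0.249
IV: 1118/633 ≈ 1.766 → |1.766 − 1.778| = 0.012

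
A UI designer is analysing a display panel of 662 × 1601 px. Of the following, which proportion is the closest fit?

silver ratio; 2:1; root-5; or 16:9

1601/662 ≈ 2.418. Nearest candidates are silver ratio (2.414, off by 0.004) and root-5 (2.236, off by 0.182).

silver ratio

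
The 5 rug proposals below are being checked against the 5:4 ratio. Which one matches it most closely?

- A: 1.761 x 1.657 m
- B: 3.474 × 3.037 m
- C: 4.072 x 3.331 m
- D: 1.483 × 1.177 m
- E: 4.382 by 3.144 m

D

Ratios (long/short): A ≈ 1.063; B ≈ 1.144; C ≈ 1.222; D ≈ 1.260; E ≈ 1.394.
5:4 ≈ 1.250; option D is nearest (Δ 0.010).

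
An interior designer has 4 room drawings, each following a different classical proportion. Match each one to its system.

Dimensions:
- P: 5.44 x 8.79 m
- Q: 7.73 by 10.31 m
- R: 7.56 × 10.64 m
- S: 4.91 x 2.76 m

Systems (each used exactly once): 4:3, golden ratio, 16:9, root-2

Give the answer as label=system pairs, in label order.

P = 8.79/5.44 ≈ 1.616 → golden ratio (1.618)
Q = 10.31/7.73 ≈ 1.334 → 4:3 (1.333)
R = 10.64/7.56 ≈ 1.407 → root-2 (1.414)
S = 4.91/2.76 ≈ 1.779 → 16:9 (1.778)

P=golden ratio, Q=4:3, R=root-2, S=16:9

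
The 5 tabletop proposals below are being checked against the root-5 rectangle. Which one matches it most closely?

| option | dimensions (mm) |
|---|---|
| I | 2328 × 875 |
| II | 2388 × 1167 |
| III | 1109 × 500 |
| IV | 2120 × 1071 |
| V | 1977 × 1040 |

Target root-5 ≈ 2.236.
I: 2.661 (Δ0.425)  II: 2.046 (Δ0.190)  III: 2.218 (Δ0.018)  IV: 1.979 (Δ0.257)  V: 1.901 (Δ0.335)

III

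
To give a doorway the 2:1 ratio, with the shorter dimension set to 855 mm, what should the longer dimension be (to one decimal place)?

1710.0 mm

2:1 = 2.00000.
Longer side = 855 × 2.00000 ≈ 1710.000 → 1710.0 mm.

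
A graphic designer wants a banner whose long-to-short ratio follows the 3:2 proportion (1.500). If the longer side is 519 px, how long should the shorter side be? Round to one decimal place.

346.0 px

3:2 = 1.50000.
Shorter side = 519 ÷ 1.50000 ≈ 346.000 → 346.0 px.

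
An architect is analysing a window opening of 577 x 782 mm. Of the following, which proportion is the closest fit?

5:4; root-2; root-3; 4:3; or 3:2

782/577 ≈ 1.355. Nearest candidates are 4:3 (1.333, off by 0.022) and root-2 (1.414, off by 0.059).

4:3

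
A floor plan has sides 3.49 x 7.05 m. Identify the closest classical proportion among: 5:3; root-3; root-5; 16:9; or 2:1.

2:1

Ratio = 7.05 / 3.49 ≈ 2.020.
Distances: 5:3 1.667 (Δ 0.353); root-3 1.732 (Δ 0.288); root-5 2.236 (Δ 0.216); 16:9 1.778 (Δ 0.242); 2:1 2.000 (Δ 0.020).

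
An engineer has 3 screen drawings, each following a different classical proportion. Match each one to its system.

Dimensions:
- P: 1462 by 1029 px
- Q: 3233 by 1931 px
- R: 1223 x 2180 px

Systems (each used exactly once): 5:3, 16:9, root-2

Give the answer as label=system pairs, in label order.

P=root-2, Q=5:3, R=16:9

Ratios: P ≈ 1.421; Q ≈ 1.674; R ≈ 1.783.
Targets: 5:3 ≈ 1.667; 16:9 ≈ 1.778; root-2 ≈ 1.414.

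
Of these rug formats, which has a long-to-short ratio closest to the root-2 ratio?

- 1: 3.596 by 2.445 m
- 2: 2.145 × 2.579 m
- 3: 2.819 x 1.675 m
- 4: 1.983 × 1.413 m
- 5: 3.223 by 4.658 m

4

Ratios (long/short): 1 ≈ 1.471; 2 ≈ 1.202; 3 ≈ 1.683; 4 ≈ 1.403; 5 ≈ 1.445.
root-2 ≈ 1.414; option 4 is nearest (Δ 0.011).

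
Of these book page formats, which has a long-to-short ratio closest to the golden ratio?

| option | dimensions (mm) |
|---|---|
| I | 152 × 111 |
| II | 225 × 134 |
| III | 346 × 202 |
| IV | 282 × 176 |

Ratios (long/short): I ≈ 1.369; II ≈ 1.679; III ≈ 1.713; IV ≈ 1.602.
golden ratio ≈ 1.618; option IV is nearest (Δ 0.016).

IV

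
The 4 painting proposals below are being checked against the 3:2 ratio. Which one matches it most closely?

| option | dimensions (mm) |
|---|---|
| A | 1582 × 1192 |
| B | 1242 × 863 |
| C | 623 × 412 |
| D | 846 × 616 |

Target 3:2 ≈ 1.500.
A: 1.327 (Δ0.173)  B: 1.439 (Δ0.061)  C: 1.512 (Δ0.012)  D: 1.373 (Δ0.127)

C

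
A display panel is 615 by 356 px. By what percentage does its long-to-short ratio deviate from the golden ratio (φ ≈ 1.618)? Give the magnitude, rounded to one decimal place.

6.8%

Ratio = 615 / 356 ≈ 1.7275.
Ideal golden ratio ≈ 1.6180. |1.7275 − 1.6180| / 1.6180 ≈ 6.77% → 6.8%.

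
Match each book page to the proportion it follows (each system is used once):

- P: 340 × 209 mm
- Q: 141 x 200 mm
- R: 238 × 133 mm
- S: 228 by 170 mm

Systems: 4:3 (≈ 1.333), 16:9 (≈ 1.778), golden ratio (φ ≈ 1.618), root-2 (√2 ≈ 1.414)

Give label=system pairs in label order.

P=golden ratio, Q=root-2, R=16:9, S=4:3

P = 340/209 ≈ 1.627 → golden ratio (1.618)
Q = 200/141 ≈ 1.418 → root-2 (1.414)
R = 238/133 ≈ 1.789 → 16:9 (1.778)
S = 228/170 ≈ 1.341 → 4:3 (1.333)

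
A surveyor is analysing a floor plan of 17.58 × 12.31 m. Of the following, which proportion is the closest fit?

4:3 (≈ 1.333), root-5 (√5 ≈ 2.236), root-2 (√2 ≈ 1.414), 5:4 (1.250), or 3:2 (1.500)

root-2

Ratio = 17.58 / 12.31 ≈ 1.428.
Distances: 4:3 1.333 (Δ 0.095); root-5 2.236 (Δ 0.808); root-2 1.414 (Δ 0.014); 5:4 1.250 (Δ 0.178); 3:2 1.500 (Δ 0.072).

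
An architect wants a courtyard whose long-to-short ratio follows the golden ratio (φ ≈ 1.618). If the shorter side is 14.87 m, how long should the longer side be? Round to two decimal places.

24.06 m

golden ratio ≈ 1.61803.
Longer side = 14.87 × 1.61803 ≈ 24.0601 → 24.06 m.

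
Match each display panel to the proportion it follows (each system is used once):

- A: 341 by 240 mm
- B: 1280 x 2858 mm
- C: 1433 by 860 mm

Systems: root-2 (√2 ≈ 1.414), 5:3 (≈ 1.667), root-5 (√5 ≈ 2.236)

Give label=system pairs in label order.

A = 341/240 ≈ 1.421 → root-2 (1.414)
B = 2858/1280 ≈ 2.233 → root-5 (2.236)
C = 1433/860 ≈ 1.666 → 5:3 (1.667)

A=root-2, B=root-5, C=5:3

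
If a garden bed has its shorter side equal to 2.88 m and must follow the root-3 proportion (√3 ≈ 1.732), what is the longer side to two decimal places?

4.99 m

root-3 ≈ 1.73205.
Longer side = 2.88 × 1.73205 ≈ 4.9883 → 4.99 m.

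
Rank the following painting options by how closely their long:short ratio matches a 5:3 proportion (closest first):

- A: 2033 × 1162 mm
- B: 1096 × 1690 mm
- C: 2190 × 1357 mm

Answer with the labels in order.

C, A, B

A: 2033/1162 ≈ 1.750 → |1.750 − 1.667| = 0.083
B: 1690/1096 ≈ 1.542 → |1.542 − 1.667| = 0.125
C: 2190/1357 ≈ 1.614 → |1.614 − 1.667| = 0.053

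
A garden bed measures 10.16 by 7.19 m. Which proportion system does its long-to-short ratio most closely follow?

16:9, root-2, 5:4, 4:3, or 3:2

root-2

10.16/7.19 ≈ 1.413. Nearest candidates are root-2 (1.414, off by 0.001) and 4:3 (1.333, off by 0.080).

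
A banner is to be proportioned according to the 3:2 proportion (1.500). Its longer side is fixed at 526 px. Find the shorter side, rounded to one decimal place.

350.7 px

3:2 = 1.50000.
Shorter side = 526 ÷ 1.50000 ≈ 350.667 → 350.7 px.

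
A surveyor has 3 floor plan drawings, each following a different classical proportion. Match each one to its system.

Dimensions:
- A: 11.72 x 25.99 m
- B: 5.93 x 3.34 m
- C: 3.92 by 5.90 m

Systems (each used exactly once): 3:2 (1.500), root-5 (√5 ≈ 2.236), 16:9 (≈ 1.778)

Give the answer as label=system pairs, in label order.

A = 25.99/11.72 ≈ 2.218 → root-5 (2.236)
B = 5.93/3.34 ≈ 1.775 → 16:9 (1.778)
C = 5.90/3.92 ≈ 1.505 → 3:2 (1.500)

A=root-5, B=16:9, C=3:2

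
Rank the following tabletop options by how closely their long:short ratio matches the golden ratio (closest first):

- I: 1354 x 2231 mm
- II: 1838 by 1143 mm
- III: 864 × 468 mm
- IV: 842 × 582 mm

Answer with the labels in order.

Ratios: I = 2231 / 1354 ≈ 1.648; II = 1838 / 1143 ≈ 1.608; III = 864 / 468 ≈ 1.846; IV = 842 / 582 ≈ 1.447.
|Δ from 1.618|: I 0.030; II 0.010; III 0.228; IV 0.171.

II, I, IV, III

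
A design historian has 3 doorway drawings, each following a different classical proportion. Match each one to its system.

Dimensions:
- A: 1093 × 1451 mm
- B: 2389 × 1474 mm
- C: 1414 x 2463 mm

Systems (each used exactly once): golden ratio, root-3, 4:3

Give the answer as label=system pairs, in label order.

A = 1451/1093 ≈ 1.328 → 4:3 (1.333)
B = 2389/1474 ≈ 1.621 → golden ratio (1.618)
C = 2463/1414 ≈ 1.742 → root-3 (1.732)

A=4:3, B=golden ratio, C=root-3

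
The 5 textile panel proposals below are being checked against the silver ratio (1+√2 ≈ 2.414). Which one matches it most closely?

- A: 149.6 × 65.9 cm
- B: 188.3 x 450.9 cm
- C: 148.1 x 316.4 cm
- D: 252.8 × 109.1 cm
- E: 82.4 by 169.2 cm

Ratios (long/short): A ≈ 2.270; B ≈ 2.395; C ≈ 2.136; D ≈ 2.317; E ≈ 2.053.
silver ratio ≈ 2.414; option B is nearest (Δ 0.019).

B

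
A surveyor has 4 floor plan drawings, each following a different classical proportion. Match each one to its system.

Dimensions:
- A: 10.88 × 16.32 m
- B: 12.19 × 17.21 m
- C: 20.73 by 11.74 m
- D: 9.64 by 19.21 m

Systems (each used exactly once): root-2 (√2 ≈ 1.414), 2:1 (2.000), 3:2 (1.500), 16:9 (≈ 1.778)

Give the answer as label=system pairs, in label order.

A=3:2, B=root-2, C=16:9, D=2:1

A = 16.32/10.88 ≈ 1.500 → 3:2 (1.500)
B = 17.21/12.19 ≈ 1.412 → root-2 (1.414)
C = 20.73/11.74 ≈ 1.766 → 16:9 (1.778)
D = 19.21/9.64 ≈ 1.993 → 2:1 (2.000)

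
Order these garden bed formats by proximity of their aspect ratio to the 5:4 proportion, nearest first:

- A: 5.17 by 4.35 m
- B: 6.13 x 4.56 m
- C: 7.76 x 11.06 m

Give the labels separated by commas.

Ratios: A = 5.17 / 4.35 ≈ 1.189; B = 6.13 / 4.56 ≈ 1.344; C = 11.06 / 7.76 ≈ 1.425.
|Δ from 1.250|: A 0.061; B 0.094; C 0.175.

A, B, C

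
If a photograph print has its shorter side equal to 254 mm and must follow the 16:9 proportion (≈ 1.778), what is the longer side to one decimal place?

451.6 mm

16:9 ≈ 1.77778.
Longer side = 254 × 1.77778 ≈ 451.556 → 451.6 mm.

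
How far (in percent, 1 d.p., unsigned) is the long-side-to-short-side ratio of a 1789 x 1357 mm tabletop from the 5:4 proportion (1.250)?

5.5%

Ratio = 1789 / 1357 ≈ 1.3183.
Ideal 5:4 = 1.2500. |1.3183 − 1.2500| / 1.2500 ≈ 5.46% → 5.5%.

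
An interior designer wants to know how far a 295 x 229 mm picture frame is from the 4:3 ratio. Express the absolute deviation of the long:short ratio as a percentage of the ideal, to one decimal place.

3.4%

Ratio = 295 / 229 ≈ 1.2882.
Ideal 4:3 ≈ 1.3333. |1.2882 − 1.3333| / 1.3333 ≈ 3.38% → 3.4%.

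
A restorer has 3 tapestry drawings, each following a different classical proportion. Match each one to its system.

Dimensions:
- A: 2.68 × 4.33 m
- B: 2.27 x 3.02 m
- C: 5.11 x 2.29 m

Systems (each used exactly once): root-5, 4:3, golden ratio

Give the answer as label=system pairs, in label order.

A=golden ratio, B=4:3, C=root-5

A = 4.33/2.68 ≈ 1.616 → golden ratio (1.618)
B = 3.02/2.27 ≈ 1.330 → 4:3 (1.333)
C = 5.11/2.29 ≈ 2.231 → root-5 (2.236)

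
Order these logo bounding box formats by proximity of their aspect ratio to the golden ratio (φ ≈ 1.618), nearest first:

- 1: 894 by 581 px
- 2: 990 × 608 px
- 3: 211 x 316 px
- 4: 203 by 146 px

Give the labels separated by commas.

1: 894/581 ≈ 1.539 → |1.539 − 1.618| = 0.079
2: 990/608 ≈ 1.628 → |1.628 − 1.618| = 0.010
3: 316/211 ≈ 1.498 → |1.498 − 1.618| = 0.120
4: 203/146 ≈ 1.390 → |1.390 − 1.618| = 0.228

2, 1, 3, 4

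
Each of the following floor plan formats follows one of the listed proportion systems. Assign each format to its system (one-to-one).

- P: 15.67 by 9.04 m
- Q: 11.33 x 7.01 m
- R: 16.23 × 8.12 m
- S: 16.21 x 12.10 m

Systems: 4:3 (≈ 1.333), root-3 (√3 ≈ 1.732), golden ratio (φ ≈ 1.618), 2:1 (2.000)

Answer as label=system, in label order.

Ratios: P ≈ 1.733; Q ≈ 1.616; R ≈ 1.999; S ≈ 1.340.
Targets: 4:3 ≈ 1.333; root-3 ≈ 1.732; golden ratio ≈ 1.618; 2:1 ≈ 2.000.

P=root-3, Q=golden ratio, R=2:1, S=4:3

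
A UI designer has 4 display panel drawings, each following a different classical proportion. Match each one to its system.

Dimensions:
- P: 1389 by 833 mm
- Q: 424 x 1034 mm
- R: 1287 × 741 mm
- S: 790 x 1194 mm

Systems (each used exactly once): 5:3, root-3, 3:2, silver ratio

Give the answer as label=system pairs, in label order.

P = 1389/833 ≈ 1.667 → 5:3 (1.667)
Q = 1034/424 ≈ 2.439 → silver ratio (2.414)
R = 1287/741 ≈ 1.737 → root-3 (1.732)
S = 1194/790 ≈ 1.511 → 3:2 (1.500)

P=5:3, Q=silver ratio, R=root-3, S=3:2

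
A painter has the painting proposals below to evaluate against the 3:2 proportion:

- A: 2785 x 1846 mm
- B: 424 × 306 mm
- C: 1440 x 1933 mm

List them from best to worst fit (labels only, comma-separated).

A, B, C

A: 2785/1846 ≈ 1.509 → |1.509 − 1.500| = 0.009
B: 424/306 ≈ 1.386 → |1.386 − 1.500| = 0.114
C: 1933/1440 ≈ 1.342 → |1.342 − 1.500| = 0.158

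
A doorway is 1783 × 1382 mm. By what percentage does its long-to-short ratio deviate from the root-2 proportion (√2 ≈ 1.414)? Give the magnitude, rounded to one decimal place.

Ratio = 1783 / 1382 ≈ 1.2902.
Ideal root-2 ≈ 1.4142. |1.2902 − 1.4142| / 1.4142 ≈ 8.77% → 8.8%.

8.8%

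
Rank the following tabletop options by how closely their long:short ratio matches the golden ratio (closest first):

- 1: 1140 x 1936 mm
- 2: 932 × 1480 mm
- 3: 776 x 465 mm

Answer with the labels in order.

1: 1936/1140 ≈ 1.698 → |1.698 − 1.618| = 0.080
2: 1480/932 ≈ 1.588 → |1.588 − 1.618| = 0.030
3: 776/465 ≈ 1.669 → |1.669 − 1.618| = 0.051

2, 3, 1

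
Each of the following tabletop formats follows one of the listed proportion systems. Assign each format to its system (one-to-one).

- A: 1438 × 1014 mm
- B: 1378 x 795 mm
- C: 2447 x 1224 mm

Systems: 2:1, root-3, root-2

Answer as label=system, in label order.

Ratios: A ≈ 1.418; B ≈ 1.733; C ≈ 1.999.
Targets: 2:1 ≈ 2.000; root-3 ≈ 1.732; root-2 ≈ 1.414.

A=root-2, B=root-3, C=2:1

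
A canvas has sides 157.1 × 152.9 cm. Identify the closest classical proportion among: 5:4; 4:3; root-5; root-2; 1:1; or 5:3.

1:1

Ratio = 157.1 / 152.9 ≈ 1.027.
Distances: 5:4 1.250 (Δ 0.223); 4:3 1.333 (Δ 0.306); root-5 2.236 (Δ 1.209); root-2 1.414 (Δ 0.387); 1:1 1.000 (Δ 0.027); 5:3 1.667 (Δ 0.640).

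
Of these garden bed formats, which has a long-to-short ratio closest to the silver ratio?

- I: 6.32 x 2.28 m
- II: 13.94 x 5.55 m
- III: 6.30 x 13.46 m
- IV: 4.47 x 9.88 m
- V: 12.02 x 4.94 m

Target silver ratio ≈ 2.414.
I: 2.772 (Δ0.358)  II: 2.512 (Δ0.098)  III: 2.137 (Δ0.277)  IV: 2.210 (Δ0.204)  V: 2.433 (Δ0.019)

V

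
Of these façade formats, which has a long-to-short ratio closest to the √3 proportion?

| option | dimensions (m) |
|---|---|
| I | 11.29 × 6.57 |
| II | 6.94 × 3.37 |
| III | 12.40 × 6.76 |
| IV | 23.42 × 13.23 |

Ratios (long/short): I ≈ 1.718; II ≈ 2.059; III ≈ 1.834; IV ≈ 1.770.
root-3 ≈ 1.732; option I is nearest (Δ 0.014).

I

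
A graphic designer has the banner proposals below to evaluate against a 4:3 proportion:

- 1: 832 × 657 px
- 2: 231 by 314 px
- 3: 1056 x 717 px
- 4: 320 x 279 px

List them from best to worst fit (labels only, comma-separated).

2, 1, 3, 4

1: 832/657 ≈ 1.266 → |1.266 − 1.333| = 0.067
2: 314/231 ≈ 1.359 → |1.359 − 1.333| = 0.026
3: 1056/717 ≈ 1.473 → |1.473 − 1.333| = 0.140
4: 320/279 ≈ 1.147 → |1.147 − 1.333| = 0.186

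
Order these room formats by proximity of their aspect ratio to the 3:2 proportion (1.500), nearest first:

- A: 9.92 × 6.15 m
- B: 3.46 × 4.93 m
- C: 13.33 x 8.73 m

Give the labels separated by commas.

A: 9.92/6.15 ≈ 1.613 → |1.613 − 1.500| = 0.113
B: 4.93/3.46 ≈ 1.425 → |1.425 − 1.500| = 0.075
C: 13.33/8.73 ≈ 1.527 → |1.527 − 1.500| = 0.027

C, B, A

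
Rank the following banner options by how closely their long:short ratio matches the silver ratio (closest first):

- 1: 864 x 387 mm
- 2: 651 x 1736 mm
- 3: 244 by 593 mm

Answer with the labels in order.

3, 1, 2

Ratios: 1 = 864 / 387 ≈ 2.233; 2 = 1736 / 651 ≈ 2.667; 3 = 593 / 244 ≈ 2.430.
|Δ from 2.414|: 1 0.181; 2 0.253; 3 0.016.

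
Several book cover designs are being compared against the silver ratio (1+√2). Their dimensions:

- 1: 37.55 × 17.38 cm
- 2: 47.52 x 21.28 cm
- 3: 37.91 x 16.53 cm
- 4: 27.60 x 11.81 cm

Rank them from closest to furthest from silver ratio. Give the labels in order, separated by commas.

4, 3, 2, 1

1: 37.55/17.38 ≈ 2.161 → |2.161 − 2.414| = 0.253
2: 47.52/21.28 ≈ 2.233 → |2.233 − 2.414| = 0.181
3: 37.91/16.53 ≈ 2.293 → |2.293 − 2.414| = 0.121
4: 27.60/11.81 ≈ 2.337 → |2.337 − 2.414| = 0.077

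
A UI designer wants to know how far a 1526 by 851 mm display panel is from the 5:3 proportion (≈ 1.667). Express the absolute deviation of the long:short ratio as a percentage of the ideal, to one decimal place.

7.6%

Ratio = 1526 / 851 ≈ 1.7932.
Ideal 5:3 ≈ 1.6667. |1.7932 − 1.6667| / 1.6667 ≈ 7.59% → 7.6%.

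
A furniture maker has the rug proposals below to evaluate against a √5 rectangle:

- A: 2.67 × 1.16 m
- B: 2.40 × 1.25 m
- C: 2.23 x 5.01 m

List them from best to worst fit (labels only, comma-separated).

Ratios: A = 2.67 / 1.16 ≈ 2.302; B = 2.40 / 1.25 ≈ 1.920; C = 5.01 / 2.23 ≈ 2.247.
|Δ from 2.236|: A 0.066; B 0.316; C 0.011.

C, A, B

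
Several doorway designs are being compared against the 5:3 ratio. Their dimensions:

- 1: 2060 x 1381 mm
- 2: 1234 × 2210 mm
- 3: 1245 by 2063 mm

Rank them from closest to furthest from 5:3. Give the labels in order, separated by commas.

Ratios: 1 = 2060 / 1381 ≈ 1.492; 2 = 2210 / 1234 ≈ 1.791; 3 = 2063 / 1245 ≈ 1.657.
|Δ from 1.667|: 1 0.175; 2 0.124; 3 0.010.

3, 2, 1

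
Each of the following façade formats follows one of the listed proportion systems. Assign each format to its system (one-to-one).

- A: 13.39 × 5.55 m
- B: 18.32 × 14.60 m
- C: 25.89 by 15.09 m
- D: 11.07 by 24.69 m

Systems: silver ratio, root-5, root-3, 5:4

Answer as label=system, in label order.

A=silver ratio, B=5:4, C=root-3, D=root-5

Ratios: A ≈ 2.413; B ≈ 1.255; C ≈ 1.716; D ≈ 2.230.
Targets: silver ratio ≈ 2.414; root-5 ≈ 2.236; root-3 ≈ 1.732; 5:4 ≈ 1.250.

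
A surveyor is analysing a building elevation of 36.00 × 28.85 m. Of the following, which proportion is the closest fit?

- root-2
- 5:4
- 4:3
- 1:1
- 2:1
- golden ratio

5:4

36.00/28.85 ≈ 1.248. Nearest candidates are 5:4 (1.250, off by 0.002) and 4:3 (1.333, off by 0.085).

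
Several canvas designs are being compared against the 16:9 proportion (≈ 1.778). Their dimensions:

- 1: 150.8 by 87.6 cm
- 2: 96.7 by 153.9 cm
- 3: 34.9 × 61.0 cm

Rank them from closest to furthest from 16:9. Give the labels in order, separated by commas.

1: 150.8/87.6 ≈ 1.721 → |1.721 − 1.778| = 0.057
2: 153.9/96.7 ≈ 1.592 → |1.592 − 1.778| = 0.186
3: 61.0/34.9 ≈ 1.748 → |1.748 − 1.778| = 0.030

3, 1, 2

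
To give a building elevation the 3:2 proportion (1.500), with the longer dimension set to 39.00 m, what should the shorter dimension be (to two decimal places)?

26.00 m

3:2 = 1.50000.
Shorter side = 39.00 ÷ 1.50000 ≈ 26.0000 → 26.00 m.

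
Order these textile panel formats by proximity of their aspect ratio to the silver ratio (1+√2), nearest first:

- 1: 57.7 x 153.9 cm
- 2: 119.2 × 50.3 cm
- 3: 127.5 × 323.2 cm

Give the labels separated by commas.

2, 3, 1

Ratios: 1 = 153.9 / 57.7 ≈ 2.667; 2 = 119.2 / 50.3 ≈ 2.370; 3 = 323.2 / 127.5 ≈ 2.535.
|Δ from 2.414|: 1 0.253; 2 0.044; 3 0.121.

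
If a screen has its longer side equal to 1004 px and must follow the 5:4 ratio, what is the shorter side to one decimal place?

803.2 px

5:4 = 1.25000.
Shorter side = 1004 ÷ 1.25000 ≈ 803.200 → 803.2 px.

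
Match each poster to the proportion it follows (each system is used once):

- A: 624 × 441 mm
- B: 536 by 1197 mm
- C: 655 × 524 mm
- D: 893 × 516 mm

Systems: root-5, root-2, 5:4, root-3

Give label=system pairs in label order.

A=root-2, B=root-5, C=5:4, D=root-3

Ratios: A ≈ 1.415; B ≈ 2.233; C ≈ 1.250; D ≈ 1.731.
Targets: root-5 ≈ 2.236; root-2 ≈ 1.414; 5:4 ≈ 1.250; root-3 ≈ 1.732.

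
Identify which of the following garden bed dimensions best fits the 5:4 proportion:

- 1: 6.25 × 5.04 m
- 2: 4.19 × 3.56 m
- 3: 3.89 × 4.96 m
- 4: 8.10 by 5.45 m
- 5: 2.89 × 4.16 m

Ratios (long/short): 1 ≈ 1.240; 2 ≈ 1.177; 3 ≈ 1.275; 4 ≈ 1.486; 5 ≈ 1.439.
5:4 ≈ 1.250; option 1 is nearest (Δ 0.010).

1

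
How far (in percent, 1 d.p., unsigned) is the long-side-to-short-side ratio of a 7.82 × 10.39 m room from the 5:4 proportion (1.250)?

Ratio = 10.39 / 7.82 ≈ 1.3286.
Ideal 5:4 = 1.2500. |1.3286 − 1.2500| / 1.2500 ≈ 6.29% → 6.3%.

6.3%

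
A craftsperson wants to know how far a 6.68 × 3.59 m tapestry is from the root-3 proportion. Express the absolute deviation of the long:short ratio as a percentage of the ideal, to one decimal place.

7.4%

Ratio = 6.68 / 3.59 ≈ 1.8607.
Ideal root-3 ≈ 1.7321. |1.8607 − 1.7321| / 1.7321 ≈ 7.42% → 7.4%.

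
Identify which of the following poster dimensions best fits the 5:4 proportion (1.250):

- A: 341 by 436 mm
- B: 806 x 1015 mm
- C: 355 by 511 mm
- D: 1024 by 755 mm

Ratios (long/short): A ≈ 1.279; B ≈ 1.259; C ≈ 1.439; D ≈ 1.356.
5:4 ≈ 1.250; option B is nearest (Δ 0.009).

B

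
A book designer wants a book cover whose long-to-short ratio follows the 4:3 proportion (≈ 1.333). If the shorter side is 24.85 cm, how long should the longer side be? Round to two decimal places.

4:3 ≈ 1.33333.
Longer side = 24.85 × 1.33333 ≈ 33.1333 → 33.13 cm.

33.13 cm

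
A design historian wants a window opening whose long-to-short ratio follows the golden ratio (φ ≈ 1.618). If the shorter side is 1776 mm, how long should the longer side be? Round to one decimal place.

2873.6 mm

golden ratio ≈ 1.61803.
Longer side = 1776 × 1.61803 ≈ 2873.621 → 2873.6 mm.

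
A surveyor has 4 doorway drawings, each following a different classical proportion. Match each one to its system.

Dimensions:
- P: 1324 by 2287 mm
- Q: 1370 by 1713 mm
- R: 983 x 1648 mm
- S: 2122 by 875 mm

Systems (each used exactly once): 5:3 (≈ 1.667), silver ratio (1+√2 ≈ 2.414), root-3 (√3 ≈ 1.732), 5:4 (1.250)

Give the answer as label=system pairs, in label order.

Ratios: P ≈ 1.727; Q ≈ 1.250; R ≈ 1.677; S ≈ 2.425.
Targets: 5:3 ≈ 1.667; silver ratio ≈ 2.414; root-3 ≈ 1.732; 5:4 ≈ 1.250.

P=root-3, Q=5:4, R=5:3, S=silver ratio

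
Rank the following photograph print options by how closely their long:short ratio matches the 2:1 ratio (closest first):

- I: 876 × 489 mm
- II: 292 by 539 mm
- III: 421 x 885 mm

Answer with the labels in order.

III, II, I

I: 876/489 ≈ 1.791 → |1.791 − 2.000| = 0.209
II: 539/292 ≈ 1.846 → |1.846 − 2.000| = 0.154
III: 885/421 ≈ 2.102 → |2.102 − 2.000| = 0.102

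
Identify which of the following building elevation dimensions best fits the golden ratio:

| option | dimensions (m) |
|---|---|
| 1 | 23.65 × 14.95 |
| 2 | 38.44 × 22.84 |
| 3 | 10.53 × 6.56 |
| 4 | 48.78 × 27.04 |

Ratios (long/short): 1 ≈ 1.582; 2 ≈ 1.683; 3 ≈ 1.605; 4 ≈ 1.804.
golden ratio ≈ 1.618; option 3 is nearest (Δ 0.013).

3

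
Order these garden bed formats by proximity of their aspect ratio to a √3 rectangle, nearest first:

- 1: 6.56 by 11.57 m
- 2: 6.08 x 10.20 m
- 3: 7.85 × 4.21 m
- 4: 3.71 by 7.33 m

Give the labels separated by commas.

Ratios: 1 = 11.57 / 6.56 ≈ 1.764; 2 = 10.20 / 6.08 ≈ 1.678; 3 = 7.85 / 4.21 ≈ 1.865; 4 = 7.33 / 3.71 ≈ 1.976.
|Δ from 1.732|: 1 0.032; 2 0.054; 3 0.133; 4 0.244.

1, 2, 3, 4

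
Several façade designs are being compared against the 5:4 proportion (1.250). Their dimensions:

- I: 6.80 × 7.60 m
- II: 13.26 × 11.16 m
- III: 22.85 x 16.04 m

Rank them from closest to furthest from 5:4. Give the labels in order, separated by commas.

II, I, III

Ratios: I = 7.60 / 6.80 ≈ 1.118; II = 13.26 / 11.16 ≈ 1.188; III = 22.85 / 16.04 ≈ 1.425.
|Δ from 1.250|: I 0.132; II 0.062; III 0.175.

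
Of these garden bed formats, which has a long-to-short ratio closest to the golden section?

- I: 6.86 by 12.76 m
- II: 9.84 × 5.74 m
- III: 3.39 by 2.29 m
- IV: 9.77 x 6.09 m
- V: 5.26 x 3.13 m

IV

Ratios (long/short): I ≈ 1.860; II ≈ 1.714; III ≈ 1.480; IV ≈ 1.604; V ≈ 1.681.
golden ratio ≈ 1.618; option IV is nearest (Δ 0.014).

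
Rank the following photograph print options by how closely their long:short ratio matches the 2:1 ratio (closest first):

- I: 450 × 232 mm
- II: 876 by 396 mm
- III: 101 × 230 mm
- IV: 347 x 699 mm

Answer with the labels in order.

I: 450/232 ≈ 1.940 → |1.940 − 2.000| = 0.060
II: 876/396 ≈ 2.212 → |2.212 − 2.000| = 0.212
III: 230/101 ≈ 2.277 → |2.277 − 2.000| = 0.277
IV: 699/347 ≈ 2.014 → |2.014 − 2.000| = 0.014

IV, I, II, III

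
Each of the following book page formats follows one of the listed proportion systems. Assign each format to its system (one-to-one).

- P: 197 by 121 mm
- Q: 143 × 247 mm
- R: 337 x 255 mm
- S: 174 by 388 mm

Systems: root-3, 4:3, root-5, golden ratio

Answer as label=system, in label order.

P=golden ratio, Q=root-3, R=4:3, S=root-5

Ratios: P ≈ 1.628; Q ≈ 1.727; R ≈ 1.322; S ≈ 2.230.
Targets: root-3 ≈ 1.732; 4:3 ≈ 1.333; root-5 ≈ 2.236; golden ratio ≈ 1.618.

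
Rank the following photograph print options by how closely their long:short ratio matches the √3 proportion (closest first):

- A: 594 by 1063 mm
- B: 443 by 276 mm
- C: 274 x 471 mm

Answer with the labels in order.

C, A, B

Ratios: A = 1063 / 594 ≈ 1.790; B = 443 / 276 ≈ 1.605; C = 471 / 274 ≈ 1.719.
|Δ from 1.732|: A 0.058; B 0.127; C 0.013.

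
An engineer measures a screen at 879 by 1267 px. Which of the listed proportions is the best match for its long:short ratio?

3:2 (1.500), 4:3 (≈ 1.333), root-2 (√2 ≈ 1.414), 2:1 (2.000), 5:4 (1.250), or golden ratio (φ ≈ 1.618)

root-2

1267/879 ≈ 1.441. Nearest candidates are root-2 (1.414, off by 0.027) and 3:2 (1.500, off by 0.059).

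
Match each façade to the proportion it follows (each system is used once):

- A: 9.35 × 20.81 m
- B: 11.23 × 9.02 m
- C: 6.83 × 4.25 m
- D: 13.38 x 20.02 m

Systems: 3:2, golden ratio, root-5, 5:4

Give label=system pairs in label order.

A=root-5, B=5:4, C=golden ratio, D=3:2

Ratios: A ≈ 2.226; B ≈ 1.245; C ≈ 1.607; D ≈ 1.496.
Targets: 3:2 ≈ 1.500; golden ratio ≈ 1.618; root-5 ≈ 2.236; 5:4 ≈ 1.250.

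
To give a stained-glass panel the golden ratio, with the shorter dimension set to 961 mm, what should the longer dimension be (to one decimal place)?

1554.9 mm

golden ratio ≈ 1.61803.
Longer side = 961 × 1.61803 ≈ 1554.927 → 1554.9 mm.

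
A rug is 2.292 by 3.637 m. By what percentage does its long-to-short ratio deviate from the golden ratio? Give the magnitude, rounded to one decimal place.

1.9%

Ratio = 3.637 / 2.292 ≈ 1.5868.
Ideal golden ratio ≈ 1.6180. |1.5868 − 1.6180| / 1.6180 ≈ 1.93% → 1.9%.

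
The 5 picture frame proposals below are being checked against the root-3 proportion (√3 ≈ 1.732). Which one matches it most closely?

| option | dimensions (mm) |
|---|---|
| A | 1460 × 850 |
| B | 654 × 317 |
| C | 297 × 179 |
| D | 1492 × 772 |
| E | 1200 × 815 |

A

Ratios (long/short): A ≈ 1.718; B ≈ 2.063; C ≈ 1.659; D ≈ 1.933; E ≈ 1.472.
root-3 ≈ 1.732; option A is nearest (Δ 0.014).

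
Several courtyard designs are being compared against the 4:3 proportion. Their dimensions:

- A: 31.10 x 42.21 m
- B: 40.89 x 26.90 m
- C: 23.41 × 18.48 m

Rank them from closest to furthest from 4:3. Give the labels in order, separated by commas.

A, C, B

A: 42.21/31.10 ≈ 1.357 → |1.357 − 1.333| = 0.024
B: 40.89/26.90 ≈ 1.520 → |1.520 − 1.333| = 0.187
C: 23.41/18.48 ≈ 1.267 → |1.267 − 1.333| = 0.066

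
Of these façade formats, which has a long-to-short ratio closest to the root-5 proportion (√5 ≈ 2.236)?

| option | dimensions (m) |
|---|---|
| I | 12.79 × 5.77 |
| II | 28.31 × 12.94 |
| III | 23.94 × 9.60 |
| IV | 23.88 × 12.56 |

Target root-5 ≈ 2.236.
I: 2.217 (Δ0.019)  II: 2.188 (Δ0.048)  III: 2.494 (Δ0.258)  IV: 1.901 (Δ0.335)

I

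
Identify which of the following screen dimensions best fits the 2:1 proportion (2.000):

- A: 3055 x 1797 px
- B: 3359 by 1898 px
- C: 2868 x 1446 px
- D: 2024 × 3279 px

Ratios (long/short): A ≈ 1.700; B ≈ 1.770; C ≈ 1.983; D ≈ 1.620.
2:1 ≈ 2.000; option C is nearest (Δ 0.017).

C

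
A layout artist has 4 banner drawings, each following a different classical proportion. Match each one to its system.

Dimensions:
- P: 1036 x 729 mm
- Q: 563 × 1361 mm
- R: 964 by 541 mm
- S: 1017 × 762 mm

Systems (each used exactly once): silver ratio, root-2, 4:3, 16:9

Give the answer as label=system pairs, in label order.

P=root-2, Q=silver ratio, R=16:9, S=4:3

Ratios: P ≈ 1.421; Q ≈ 2.417; R ≈ 1.782; S ≈ 1.335.
Targets: silver ratio ≈ 2.414; root-2 ≈ 1.414; 4:3 ≈ 1.333; 16:9 ≈ 1.778.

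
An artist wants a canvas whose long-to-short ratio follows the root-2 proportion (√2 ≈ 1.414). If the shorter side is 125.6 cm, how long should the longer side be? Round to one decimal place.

root-2 ≈ 1.41421.
Longer side = 125.6 × 1.41421 ≈ 177.625 → 177.6 cm.

177.6 cm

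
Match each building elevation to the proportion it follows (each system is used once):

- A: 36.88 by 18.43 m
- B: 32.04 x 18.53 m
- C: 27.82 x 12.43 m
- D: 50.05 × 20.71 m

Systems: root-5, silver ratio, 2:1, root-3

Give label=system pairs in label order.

Ratios: A ≈ 2.001; B ≈ 1.729; C ≈ 2.238; D ≈ 2.417.
Targets: root-5 ≈ 2.236; silver ratio ≈ 2.414; 2:1 ≈ 2.000; root-3 ≈ 1.732.

A=2:1, B=root-3, C=root-5, D=silver ratio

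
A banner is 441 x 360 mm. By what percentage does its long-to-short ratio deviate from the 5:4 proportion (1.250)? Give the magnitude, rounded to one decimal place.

Ratio = 441 / 360 ≈ 1.2250.
Ideal 5:4 = 1.2500. |1.2250 − 1.2500| / 1.2500 ≈ 2.00% → 2.0%.

2.0%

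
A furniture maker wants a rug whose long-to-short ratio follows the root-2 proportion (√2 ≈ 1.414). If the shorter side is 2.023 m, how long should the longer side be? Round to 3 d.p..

root-2 ≈ 1.41421.
Longer side = 2.023 × 1.41421 ≈ 2.86095 → 2.861 m.

2.861 m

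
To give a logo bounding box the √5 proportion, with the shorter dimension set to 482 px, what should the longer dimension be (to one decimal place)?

root-5 ≈ 2.23607.
Longer side = 482 × 2.23607 ≈ 1077.786 → 1077.8 px.

1077.8 px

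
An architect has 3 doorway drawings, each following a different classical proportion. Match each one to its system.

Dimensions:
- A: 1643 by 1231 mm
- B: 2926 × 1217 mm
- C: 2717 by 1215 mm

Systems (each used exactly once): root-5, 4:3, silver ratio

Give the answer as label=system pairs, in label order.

A = 1643/1231 ≈ 1.335 → 4:3 (1.333)
B = 2926/1217 ≈ 2.404 → silver ratio (2.414)
C = 2717/1215 ≈ 2.236 → root-5 (2.236)

A=4:3, B=silver ratio, C=root-5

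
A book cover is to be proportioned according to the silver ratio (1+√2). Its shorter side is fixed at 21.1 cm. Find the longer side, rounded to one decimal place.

silver ratio ≈ 2.41421.
Longer side = 21.1 × 2.41421 ≈ 50.940 → 50.9 cm.

50.9 cm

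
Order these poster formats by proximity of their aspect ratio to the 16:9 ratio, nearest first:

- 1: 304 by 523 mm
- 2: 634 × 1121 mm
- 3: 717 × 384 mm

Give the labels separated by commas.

Ratios: 1 = 523 / 304 ≈ 1.720; 2 = 1121 / 634 ≈ 1.768; 3 = 717 / 384 ≈ 1.867.
|Δ from 1.778|: 1 0.058; 2 0.010; 3 0.089.

2, 1, 3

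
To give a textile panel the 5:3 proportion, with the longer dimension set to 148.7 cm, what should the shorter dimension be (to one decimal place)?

5:3 ≈ 1.66667.
Shorter side = 148.7 ÷ 1.66667 ≈ 89.220 → 89.2 cm.

89.2 cm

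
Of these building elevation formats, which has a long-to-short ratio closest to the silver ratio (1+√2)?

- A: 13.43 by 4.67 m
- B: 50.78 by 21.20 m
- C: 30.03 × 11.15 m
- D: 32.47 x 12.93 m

Target silver ratio ≈ 2.414.
A: 2.876 (Δ0.462)  B: 2.395 (Δ0.019)  C: 2.693 (Δ0.279)  D: 2.511 (Δ0.097)

B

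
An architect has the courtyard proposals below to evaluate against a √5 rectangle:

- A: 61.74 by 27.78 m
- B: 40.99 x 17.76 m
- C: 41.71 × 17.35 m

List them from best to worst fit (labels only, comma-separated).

A, B, C

A: 61.74/27.78 ≈ 2.222 → |2.222 − 2.236| = 0.014
B: 40.99/17.76 ≈ 2.308 → |2.308 − 2.236| = 0.072
C: 41.71/17.35 ≈ 2.404 → |2.404 − 2.236| = 0.168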